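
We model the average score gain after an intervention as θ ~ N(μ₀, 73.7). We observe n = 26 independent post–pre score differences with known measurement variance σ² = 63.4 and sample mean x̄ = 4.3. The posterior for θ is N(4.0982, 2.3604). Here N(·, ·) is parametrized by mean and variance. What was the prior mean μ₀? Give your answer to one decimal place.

μ₀ = -2.0

With known observation variance, the Normal–Normal posterior has precision τ_n = τ₀ + n/σ² and mean μ_n = (τ₀μ₀ + (n/σ²)x̄)/τ_n.
Here τ₀ = 1/73.7 = 0.013569 and τ_data = 26/63.4 = 0.410095, so τ_n = 0.423664.
Rearranging for μ₀: μ₀ = (μ_n·τ_n − τ_data·x̄)/τ₀ = (4.0982·0.423664 − 0.410095·4.3) / 0.013569 = -0.027149/0.013569 ≈ -2.0.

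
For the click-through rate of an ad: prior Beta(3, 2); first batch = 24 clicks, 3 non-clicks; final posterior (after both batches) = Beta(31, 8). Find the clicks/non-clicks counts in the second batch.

4 clicks and 3 non-clicks

Because Beta–binomial updating is additive in the counts, the combined data contributed (α_post−α_prior, β_post−β_prior) successes and failures.
Total across both batches: 31−3=28 clicks, 8−2=6 non-clicks.
Subtract the first batch: 28−24=4 clicks and 6−3=3 non-clicks.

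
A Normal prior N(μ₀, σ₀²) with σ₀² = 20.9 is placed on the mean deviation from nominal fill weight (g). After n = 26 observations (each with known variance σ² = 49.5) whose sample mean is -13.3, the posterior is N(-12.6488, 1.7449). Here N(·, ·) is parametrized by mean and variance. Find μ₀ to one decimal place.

μ₀ = -5.5

With known observation variance, the Normal–Normal posterior has precision τ_n = τ₀ + n/σ² and mean μ_n = (τ₀μ₀ + (n/σ²)x̄)/τ_n.
Here τ₀ = 1/20.9 = 0.047847 and τ_data = 26/49.5 = 0.525253, so τ_n = 0.573100.
Rearranging for μ₀: μ₀ = (μ_n·τ_n − τ_data·x̄)/τ₀ = (-12.6488·0.573100 − 0.525253·-13.3) / 0.047847 = -0.263162/0.047847 ≈ -5.5.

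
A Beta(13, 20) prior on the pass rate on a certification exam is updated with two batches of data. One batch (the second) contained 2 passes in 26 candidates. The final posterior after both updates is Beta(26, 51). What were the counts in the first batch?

11 passes and 7 failures

Because Beta–binomial updating is additive in the counts, the combined data contributed (α_post−α_prior, β_post−β_prior) successes and failures.
Total across both batches: 26−13=13 passes, 51−20=31 failures.
Subtract the second batch: 13−2=11 passes and 31−24=7 failures.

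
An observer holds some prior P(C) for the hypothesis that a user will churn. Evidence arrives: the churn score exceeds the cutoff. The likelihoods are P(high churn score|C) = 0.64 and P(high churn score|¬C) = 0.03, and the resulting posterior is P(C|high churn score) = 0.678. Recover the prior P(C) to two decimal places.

In odds form, posterior odds = prior odds × likelihood ratio, so prior odds = posterior odds ÷ LR.
Posterior odds = 0.678/(1−0.678) = 2.1056. LR = 0.64/0.03 = 21.3333.
Prior odds = 2.1056/21.3333 = 0.0987, so P(C) = 0.0987/(1+0.0987) ≈ 0.09.

P(C) = 0.09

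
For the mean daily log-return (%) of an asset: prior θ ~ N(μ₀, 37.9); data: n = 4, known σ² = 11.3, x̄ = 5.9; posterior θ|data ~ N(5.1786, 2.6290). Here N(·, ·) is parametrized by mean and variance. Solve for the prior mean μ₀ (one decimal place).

μ₀ = -4.5

The posterior mean is a precision-weighted average: μ_n = (τ₀μ₀ + τ_data·x̄)/(τ₀+τ_data), with τ₀=1/σ₀² and τ_data=n/σ².
Here τ₀ = 1/37.9 = 0.026385 and τ_data = 4/11.3 = 0.353982, so τ_n = 0.380367.
Rearranging for μ₀: μ₀ = (μ_n·τ_n − τ_data·x̄)/τ₀ = (5.1786·0.380367 − 0.353982·5.9) / 0.026385 = -0.118725/0.026385 ≈ -4.5.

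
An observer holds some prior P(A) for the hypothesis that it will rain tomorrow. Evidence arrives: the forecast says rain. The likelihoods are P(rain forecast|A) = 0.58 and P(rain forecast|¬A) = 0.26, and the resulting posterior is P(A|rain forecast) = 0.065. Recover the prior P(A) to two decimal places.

P(A) = 0.03

Bayes' rule in odds form gives O(A|E) = O(A)·[P(E|A)/P(E|¬A)], hence O(A) = O(A|E)/LR.
Posterior odds = 0.065/(1−0.065) = 0.0695. LR = 0.58/0.26 = 2.2308.
Prior odds = 0.0695/2.2308 = 0.0312, so P(A) = 0.0312/(1+0.0312) ≈ 0.03.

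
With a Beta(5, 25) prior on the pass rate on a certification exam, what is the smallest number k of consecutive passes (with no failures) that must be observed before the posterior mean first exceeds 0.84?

k = 127

After k passes and 0 failures the posterior is Beta(5+k, 25), with mean (5+k)/(5+25+k).
Set (5+k)/(30+k) > 0.84 and solve: k > (0.84·30 − 5)/(1 − 0.84) = 126.250.
The smallest integer exceeding 126.250 is 127.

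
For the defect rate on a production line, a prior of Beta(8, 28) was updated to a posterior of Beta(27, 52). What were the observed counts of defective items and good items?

A Beta(a, b) prior with s successes and f failures in binomial data gives a Beta(a+s, b+f) posterior.
So s = 27 − 8 = 19 and f = 52 − 28 = 24.

19 defective items and 24 good items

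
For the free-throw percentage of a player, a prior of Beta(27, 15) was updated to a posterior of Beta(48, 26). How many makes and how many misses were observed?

21 makes and 11 misses

A Beta(a, b) prior with s successes and f failures in binomial data gives a Beta(a+s, b+f) posterior.
Match parameters: s=48−27=21, f=26−15=11.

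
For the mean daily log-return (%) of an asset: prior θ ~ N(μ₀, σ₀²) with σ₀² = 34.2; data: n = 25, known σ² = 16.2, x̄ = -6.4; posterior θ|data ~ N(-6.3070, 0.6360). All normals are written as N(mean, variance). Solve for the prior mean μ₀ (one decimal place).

μ₀ = -1.4

The posterior mean is a precision-weighted average: μ_n = (τ₀μ₀ + τ_data·x̄)/(τ₀+τ_data), with τ₀=1/σ₀² and τ_data=n/σ².
Here τ₀ = 1/34.2 = 0.029240 and τ_data = 25/16.2 = 1.543210, so τ_n = 1.572450.
Rearranging for μ₀: μ₀ = (μ_n·τ_n − τ_data·x̄)/τ₀ = (-6.3070·1.572450 − 1.543210·-6.4) / 0.029240 = -0.040898/0.029240 ≈ -1.4.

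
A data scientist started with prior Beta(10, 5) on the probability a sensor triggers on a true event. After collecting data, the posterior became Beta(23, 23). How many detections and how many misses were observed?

Beta is conjugate to the binomial likelihood: posterior = Beta(a+s, b+f).
So s = 23 − 10 = 13 and f = 23 − 5 = 18.

13 detections and 18 misses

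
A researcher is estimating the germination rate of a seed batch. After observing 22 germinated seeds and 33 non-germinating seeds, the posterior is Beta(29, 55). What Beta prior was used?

Under Beta–binomial conjugacy the posterior parameters are (a+s, b+f).
Subtract the data counts: 29−22=7, 55−33=22.

Beta(7, 22)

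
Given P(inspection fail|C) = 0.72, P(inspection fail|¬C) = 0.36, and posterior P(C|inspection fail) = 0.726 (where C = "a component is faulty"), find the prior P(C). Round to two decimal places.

Bayes' rule in odds form gives O(C|E) = O(C)·[P(E|C)/P(E|¬C)], hence O(C) = O(C|E)/LR.
Posterior odds = 0.726/(1−0.726) = 2.6496. LR = 0.72/0.36 = 2.0000.
Prior odds = 2.6496/2.0000 = 1.3248, so P(C) = 1.3248/(1+1.3248) ≈ 0.57.

P(C) = 0.57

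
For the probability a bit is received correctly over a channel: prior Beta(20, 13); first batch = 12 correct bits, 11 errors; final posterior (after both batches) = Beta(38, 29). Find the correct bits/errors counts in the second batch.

Because Beta–binomial updating is additive in the counts, the combined data contributed (α_post−α_prior, β_post−β_prior) successes and failures.
Total across both batches: 38−20=18 correct bits, 29−13=16 errors.
Subtract the first batch: 18−12=6 correct bits and 16−11=5 errors.

6 correct bits and 5 errors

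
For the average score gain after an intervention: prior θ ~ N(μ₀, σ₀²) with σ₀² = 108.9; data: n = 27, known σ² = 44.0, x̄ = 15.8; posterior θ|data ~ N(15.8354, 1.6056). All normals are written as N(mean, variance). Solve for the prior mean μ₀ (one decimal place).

With known observation variance, the Normal–Normal posterior has precision τ_n = τ₀ + n/σ² and mean μ_n = (τ₀μ₀ + (n/σ²)x̄)/τ_n.
Here τ₀ = 1/108.9 = 0.009183 and τ_data = 27/44.0 = 0.613636, so τ_n = 0.622819.
Rearranging for μ₀: μ₀ = (μ_n·τ_n − τ_data·x̄)/τ₀ = (15.8354·0.622819 − 0.613636·15.8) / 0.009183 = 0.167139/0.009183 ≈ 18.2.

μ₀ = 18.2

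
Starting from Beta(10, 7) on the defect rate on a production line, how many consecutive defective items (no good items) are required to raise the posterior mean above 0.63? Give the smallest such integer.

After k defective items and 0 good items the posterior is Beta(10+k, 7), with mean (10+k)/(10+7+k).
Set (10+k)/(17+k) > 0.63 and solve: k > (0.63·17 − 10)/(1 − 0.63) = 1.919.
The smallest integer exceeding 1.919 is 2.

k = 2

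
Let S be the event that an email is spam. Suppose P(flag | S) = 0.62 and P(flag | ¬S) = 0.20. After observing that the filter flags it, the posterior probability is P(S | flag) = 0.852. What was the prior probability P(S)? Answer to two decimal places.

In odds form, posterior odds = prior odds × likelihood ratio, so prior odds = posterior odds ÷ LR.
Posterior odds = 0.852/(1−0.852) = 5.7568. LR = 0.62/0.20 = 3.1000.
Prior odds = 5.7568/3.1000 = 1.8570, so P(S) = 1.8570/(1+1.8570) ≈ 0.65.

P(S) = 0.65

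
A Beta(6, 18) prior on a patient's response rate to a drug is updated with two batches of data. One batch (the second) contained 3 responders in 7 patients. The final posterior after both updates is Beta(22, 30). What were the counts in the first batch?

Sequential conjugate updates are equivalent to a single update on the pooled data, so total successes = posterior α − prior α and total failures = posterior β − prior β.
Total across both batches: 22−6=16 responders, 30−18=12 non-responders.
Subtract the second batch: 16−3=13 responders and 12−4=8 non-responders.

13 responders and 8 non-responders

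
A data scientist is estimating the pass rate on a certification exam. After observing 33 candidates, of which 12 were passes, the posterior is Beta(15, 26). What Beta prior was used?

Beta(3, 5)

Beta is conjugate to the binomial likelihood: posterior = Beta(α+s, β+f).
So α = 15 − 12 = 3 and β = 26 − 21 = 5.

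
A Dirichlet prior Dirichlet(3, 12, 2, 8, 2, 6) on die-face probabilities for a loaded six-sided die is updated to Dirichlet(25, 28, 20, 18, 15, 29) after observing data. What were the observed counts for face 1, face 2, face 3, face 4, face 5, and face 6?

counts (22, 16, 18, 10, 13, 23)

For a Dirichlet(α) prior with multinomial counts c, the posterior is Dirichlet(α + c) componentwise.
Counts are posterior − prior componentwise: 25−3=22, 28−12=16, 20−2=18, 18−8=10, 15−2=13, 29−6=23.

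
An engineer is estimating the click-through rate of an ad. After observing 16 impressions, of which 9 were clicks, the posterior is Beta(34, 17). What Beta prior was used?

Under Beta–binomial conjugacy the posterior parameters are (a+s, b+f).
Subtract the data counts: 34−9=25, 17−7=10.

Beta(25, 10)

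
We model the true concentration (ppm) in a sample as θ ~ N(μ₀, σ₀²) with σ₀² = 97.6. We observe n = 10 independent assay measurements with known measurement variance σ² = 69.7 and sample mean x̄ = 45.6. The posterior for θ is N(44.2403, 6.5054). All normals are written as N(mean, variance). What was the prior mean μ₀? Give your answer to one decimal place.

μ₀ = 25.2

The posterior mean is a precision-weighted average: μ_n = (τ₀μ₀ + τ_data·x̄)/(τ₀+τ_data), with τ₀=1/σ₀² and τ_data=n/σ².
Here τ₀ = 1/97.6 = 0.010246 and τ_data = 10/69.7 = 0.143472, so τ_n = 0.153718.
Rearranging for μ₀: μ₀ = (μ_n·τ_n − τ_data·x̄)/τ₀ = (44.2403·0.153718 − 0.143472·45.6) / 0.010246 = 0.258207/0.010246 ≈ 25.2.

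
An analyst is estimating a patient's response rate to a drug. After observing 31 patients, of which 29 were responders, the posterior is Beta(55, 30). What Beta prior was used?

Beta(26, 28)

Beta is conjugate to the binomial likelihood: posterior = Beta(α+s, β+f).
Subtract the data counts: 55−29=26, 30−2=28.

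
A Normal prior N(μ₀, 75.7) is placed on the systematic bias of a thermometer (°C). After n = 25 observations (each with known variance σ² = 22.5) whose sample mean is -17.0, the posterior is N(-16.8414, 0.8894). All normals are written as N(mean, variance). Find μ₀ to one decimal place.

μ₀ = -3.5

With known observation variance, the Normal–Normal posterior has precision τ_n = τ₀ + n/σ² and mean μ_n = (τ₀μ₀ + (n/σ²)x̄)/τ_n.
Here τ₀ = 1/75.7 = 0.013210 and τ_data = 25/22.5 = 1.111111, so τ_n = 1.124321.
Rearranging for μ₀: μ₀ = (μ_n·τ_n − τ_data·x̄)/τ₀ = (-16.8414·1.124321 − 1.111111·-17.0) / 0.013210 = -0.046253/0.013210 ≈ -3.5.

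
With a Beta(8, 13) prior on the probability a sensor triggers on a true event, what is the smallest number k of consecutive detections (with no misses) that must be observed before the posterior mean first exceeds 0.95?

k = 240

After k detections and 0 misses the posterior is Beta(8+k, 13), with mean (8+k)/(8+13+k).
Set (8+k)/(21+k) > 0.95 and solve: k > (0.95·21 − 8)/(1 − 0.95) = 239.000.
The smallest integer exceeding 239.000 is 240, and checking k=240: (248)/(261) = 0.9502 > 0.95.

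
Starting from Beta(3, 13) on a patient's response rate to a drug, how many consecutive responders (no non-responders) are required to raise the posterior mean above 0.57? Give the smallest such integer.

After k responders and 0 non-responders the posterior is Beta(3+k, 13), with mean (3+k)/(3+13+k).
Set (3+k)/(16+k) > 0.57 and solve: k > (0.57·16 − 3)/(1 − 0.57) = 14.233.
The smallest integer exceeding 14.233 is 15, and checking k=15: (18)/(31) = 0.5806 > 0.57.

k = 15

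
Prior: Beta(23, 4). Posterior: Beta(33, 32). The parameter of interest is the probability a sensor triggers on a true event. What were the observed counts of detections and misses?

10 detections and 28 misses

A Beta(a, b) prior with s successes and f failures in binomial data gives a Beta(a+s, b+f) posterior.
Match parameters: s=33−23=10, f=32−4=28.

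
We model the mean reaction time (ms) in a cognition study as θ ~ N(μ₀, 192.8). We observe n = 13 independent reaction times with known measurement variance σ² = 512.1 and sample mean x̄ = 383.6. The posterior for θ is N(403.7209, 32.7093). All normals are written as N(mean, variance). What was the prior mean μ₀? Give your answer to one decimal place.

μ₀ = 502.2

The posterior mean is a precision-weighted average: μ_n = (τ₀μ₀ + τ_data·x̄)/(τ₀+τ_data), with τ₀=1/σ₀² and τ_data=n/σ².
Here τ₀ = 1/192.8 = 0.005187 and τ_data = 13/512.1 = 0.025386, so τ_n = 0.030573.
Rearranging for μ₀: μ₀ = (μ_n·τ_n − τ_data·x̄)/τ₀ = (403.7209·0.030573 − 0.025386·383.6) / 0.005187 = 2.604889/0.005187 ≈ 502.2.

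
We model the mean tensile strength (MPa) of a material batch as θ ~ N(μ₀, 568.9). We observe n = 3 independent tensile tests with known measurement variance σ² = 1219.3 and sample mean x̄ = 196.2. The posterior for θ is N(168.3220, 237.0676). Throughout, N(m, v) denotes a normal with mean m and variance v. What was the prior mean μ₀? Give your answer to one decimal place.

μ₀ = 129.3

The posterior mean is a precision-weighted average: μ_n = (τ₀μ₀ + τ_data·x̄)/(τ₀+τ_data), with τ₀=1/σ₀² and τ_data=n/σ².
Here τ₀ = 1/568.9 = 0.001758 and τ_data = 3/1219.3 = 0.002460, so τ_n = 0.004218.
Rearranging for μ₀: μ₀ = (μ_n·τ_n − τ_data·x̄)/τ₀ = (168.3220·0.004218 − 0.002460·196.2) / 0.001758 = 0.227330/0.001758 ≈ 129.3.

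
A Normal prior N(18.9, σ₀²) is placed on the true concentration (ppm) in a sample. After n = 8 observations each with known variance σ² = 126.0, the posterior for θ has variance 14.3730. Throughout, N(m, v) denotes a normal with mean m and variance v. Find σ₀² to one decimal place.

σ₀² = 164.4

Posterior precision equals prior precision plus data precision: 1/σ_n² = 1/σ₀² + n/σ².
So 1/σ₀² = 1/14.3730 − 8/126.0 = 0.069575 − 0.063492 = 0.006083.
Hence σ₀² = 1/0.006083 ≈ 164.4.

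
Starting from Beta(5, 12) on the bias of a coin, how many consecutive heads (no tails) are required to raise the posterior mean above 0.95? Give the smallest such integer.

After k heads and 0 tails the posterior is Beta(5+k, 12), with mean (5+k)/(5+12+k).
Set (5+k)/(17+k) > 0.95 and solve: k > (0.95·17 − 5)/(1 − 0.95) = 223.000.
The smallest integer exceeding 223.000 is 224.

k = 224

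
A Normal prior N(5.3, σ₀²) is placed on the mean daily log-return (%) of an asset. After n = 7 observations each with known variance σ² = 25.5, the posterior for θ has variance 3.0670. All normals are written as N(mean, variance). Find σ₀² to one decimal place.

Posterior precision equals prior precision plus data precision: 1/σ_n² = 1/σ₀² + n/σ².
So 1/σ₀² = 1/3.0670 − 7/25.5 = 0.326052 − 0.274510 = 0.051542.
Hence σ₀² = 1/0.051542 ≈ 19.4.

σ₀² = 19.4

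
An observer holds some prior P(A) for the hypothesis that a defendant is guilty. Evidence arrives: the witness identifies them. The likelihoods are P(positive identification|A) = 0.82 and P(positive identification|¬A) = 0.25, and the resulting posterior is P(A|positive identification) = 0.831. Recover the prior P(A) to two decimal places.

In odds form, posterior odds = prior odds × likelihood ratio, so prior odds = posterior odds ÷ LR.
Posterior odds = 0.831/(1−0.831) = 4.9172. LR = 0.82/0.25 = 3.2800.
Prior odds = 4.9172/3.2800 = 1.4991, so P(A) = 1.4991/(1+1.4991) ≈ 0.60.

P(A) = 0.60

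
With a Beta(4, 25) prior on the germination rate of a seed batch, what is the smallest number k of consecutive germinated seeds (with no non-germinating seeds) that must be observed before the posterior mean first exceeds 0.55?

k = 27

After k germinated seeds and 0 non-germinating seeds the posterior is Beta(4+k, 25), with mean (4+k)/(4+25+k).
Set (4+k)/(29+k) > 0.55 and solve: k > (0.55·29 − 4)/(1 − 0.55) = 26.556.
The smallest integer exceeding 26.556 is 27.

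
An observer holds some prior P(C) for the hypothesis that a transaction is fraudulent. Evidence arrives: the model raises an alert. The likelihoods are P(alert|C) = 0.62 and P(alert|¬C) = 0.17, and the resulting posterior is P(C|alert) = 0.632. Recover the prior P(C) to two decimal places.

In odds form, posterior odds = prior odds × likelihood ratio, so prior odds = posterior odds ÷ LR.
Posterior odds = 0.632/(1−0.632) = 1.7174. LR = 0.62/0.17 = 3.6471.
Prior odds = 1.7174/3.6471 = 0.4709, so P(C) = 0.4709/(1+0.4709) ≈ 0.32.

P(C) = 0.32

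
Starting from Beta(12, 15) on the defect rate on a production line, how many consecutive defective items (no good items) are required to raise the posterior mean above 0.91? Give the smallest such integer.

k = 140

After k defective items and 0 good items the posterior is Beta(12+k, 15), with mean (12+k)/(12+15+k).
Set (12+k)/(27+k) > 0.91 and solve: k > (0.91·27 − 12)/(1 − 0.91) = 139.667.
The smallest integer exceeding 139.667 is 140.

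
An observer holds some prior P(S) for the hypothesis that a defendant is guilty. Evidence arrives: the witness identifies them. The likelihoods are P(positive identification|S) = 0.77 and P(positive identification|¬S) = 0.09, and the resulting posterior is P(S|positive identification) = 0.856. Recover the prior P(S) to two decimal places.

Bayes' rule in odds form gives O(S|E) = O(S)·[P(E|S)/P(E|¬S)], hence O(S) = O(S|E)/LR.
Posterior odds = 0.856/(1−0.856) = 5.9444. LR = 0.77/0.09 = 8.5556.
Prior odds = 5.9444/8.5556 = 0.6948, so P(S) = 0.6948/(1+0.6948) ≈ 0.41.

P(S) = 0.41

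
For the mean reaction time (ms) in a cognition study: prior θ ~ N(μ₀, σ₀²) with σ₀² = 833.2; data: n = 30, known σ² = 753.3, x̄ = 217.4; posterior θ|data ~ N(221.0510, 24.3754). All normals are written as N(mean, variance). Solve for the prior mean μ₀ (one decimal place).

μ₀ = 342.2

With known observation variance, the Normal–Normal posterior has precision τ_n = τ₀ + n/σ² and mean μ_n = (τ₀μ₀ + (n/σ²)x̄)/τ_n.
Here τ₀ = 1/833.2 = 0.001200 and τ_data = 30/753.3 = 0.039825, so τ_n = 0.041025.
Rearranging for μ₀: μ₀ = (μ_n·τ_n − τ_data·x̄)/τ₀ = (221.0510·0.041025 − 0.039825·217.4) / 0.001200 = 0.410662/0.001200 ≈ 342.2.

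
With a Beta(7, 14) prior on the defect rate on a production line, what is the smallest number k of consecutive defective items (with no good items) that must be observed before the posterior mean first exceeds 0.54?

k = 10

After k defective items and 0 good items the posterior is Beta(7+k, 14), with mean (7+k)/(7+14+k).
Set (7+k)/(21+k) > 0.54 and solve: k > (0.54·21 − 7)/(1 − 0.54) = 9.435.
The smallest integer exceeding 9.435 is 10, and checking k=10: (17)/(31) = 0.5484 > 0.54.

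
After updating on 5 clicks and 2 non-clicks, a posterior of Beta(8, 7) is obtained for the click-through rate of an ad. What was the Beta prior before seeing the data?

Beta(3, 5)

Beta is conjugate to the binomial likelihood: posterior = Beta(a+s, b+f).
So a = 8 − 5 = 3 and b = 7 − 2 = 5.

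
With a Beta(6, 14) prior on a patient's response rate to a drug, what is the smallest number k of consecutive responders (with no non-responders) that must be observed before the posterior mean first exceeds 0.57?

k = 13

After k responders and 0 non-responders the posterior is Beta(6+k, 14), with mean (6+k)/(6+14+k).
Set (6+k)/(20+k) > 0.57 and solve: k > (0.57·20 − 6)/(1 − 0.57) = 12.558.
The smallest integer exceeding 12.558 is 13.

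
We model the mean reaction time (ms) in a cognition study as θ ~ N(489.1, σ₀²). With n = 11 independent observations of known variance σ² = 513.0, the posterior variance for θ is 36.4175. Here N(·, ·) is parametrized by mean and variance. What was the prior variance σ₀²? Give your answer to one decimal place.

σ₀² = 166.2

For the Normal–Normal model with known σ², precisions add: τ_n = τ₀ + n/σ².
So 1/σ₀² = 1/36.4175 − 11/513.0 = 0.027459 − 0.021442 = 0.006017.
Hence σ₀² = 1/0.006017 ≈ 166.2.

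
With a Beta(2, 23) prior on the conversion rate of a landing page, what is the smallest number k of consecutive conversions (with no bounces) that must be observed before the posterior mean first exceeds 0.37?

After k conversions and 0 bounces the posterior is Beta(2+k, 23), with mean (2+k)/(2+23+k).
Set (2+k)/(25+k) > 0.37 and solve: k > (0.37·25 − 2)/(1 − 0.37) = 11.508.
The smallest integer exceeding 11.508 is 12.

k = 12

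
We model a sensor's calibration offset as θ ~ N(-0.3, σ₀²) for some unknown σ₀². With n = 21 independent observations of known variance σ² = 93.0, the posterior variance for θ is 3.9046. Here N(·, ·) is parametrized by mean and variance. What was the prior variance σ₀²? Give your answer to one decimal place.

σ₀² = 33.0

For the Normal–Normal model with known σ², precisions add: τ_n = τ₀ + n/σ².
So 1/σ₀² = 1/3.9046 − 21/93.0 = 0.256108 − 0.225806 = 0.030302.
Hence σ₀² = 1/0.030302 ≈ 33.0.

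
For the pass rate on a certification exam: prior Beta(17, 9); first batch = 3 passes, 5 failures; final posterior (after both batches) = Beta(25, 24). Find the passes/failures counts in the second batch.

Sequential conjugate updates are equivalent to a single update on the pooled data, so total successes = posterior α − prior α and total failures = posterior β − prior β.
Total across both batches: 25−17=8 passes, 24−9=15 failures.
Subtract the first batch: 8−3=5 passes and 15−5=10 failures.

5 passes and 10 failures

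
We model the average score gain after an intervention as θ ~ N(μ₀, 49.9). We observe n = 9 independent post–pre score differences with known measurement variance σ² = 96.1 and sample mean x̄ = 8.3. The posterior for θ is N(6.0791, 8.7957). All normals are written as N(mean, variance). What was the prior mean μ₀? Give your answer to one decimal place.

μ₀ = -4.3

With known observation variance, the Normal–Normal posterior has precision τ_n = τ₀ + n/σ² and mean μ_n = (τ₀μ₀ + (n/σ²)x̄)/τ_n.
Here τ₀ = 1/49.9 = 0.020040 and τ_data = 9/96.1 = 0.093652, so τ_n = 0.113692.
Rearranging for μ₀: μ₀ = (μ_n·τ_n − τ_data·x̄)/τ₀ = (6.0791·0.113692 − 0.093652·8.3) / 0.020040 = -0.086167/0.020040 ≈ -4.3.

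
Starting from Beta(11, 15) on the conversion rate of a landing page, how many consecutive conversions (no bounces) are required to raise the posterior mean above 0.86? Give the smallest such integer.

After k conversions and 0 bounces the posterior is Beta(11+k, 15), with mean (11+k)/(11+15+k).
Set (11+k)/(26+k) > 0.86 and solve: k > (0.86·26 − 11)/(1 − 0.86) = 81.143.
The smallest integer exceeding 81.143 is 82, and checking k=82: (93)/(108) = 0.8611 > 0.86.

k = 82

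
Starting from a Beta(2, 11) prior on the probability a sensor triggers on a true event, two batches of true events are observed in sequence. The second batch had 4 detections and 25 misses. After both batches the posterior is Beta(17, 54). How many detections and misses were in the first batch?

11 detections and 18 misses

Because Beta–binomial updating is additive in the counts, the combined data contributed (α_post−α_prior, β_post−β_prior) successes and failures.
Total across both batches: 17−2=15 detections, 54−11=43 misses.
Subtract the second batch: 15−4=11 detections and 43−25=18 misses.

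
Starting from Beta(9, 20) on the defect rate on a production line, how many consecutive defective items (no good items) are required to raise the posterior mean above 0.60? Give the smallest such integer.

After k defective items and 0 good items the posterior is Beta(9+k, 20), with mean (9+k)/(9+20+k).
Set (9+k)/(29+k) > 0.60 and solve: k > (0.60·29 − 9)/(1 − 0.60) = 21.000.
The smallest integer exceeding 21.000 is 22.

k = 22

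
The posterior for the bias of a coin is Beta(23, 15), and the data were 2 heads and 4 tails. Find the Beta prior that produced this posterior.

Beta(21, 11)

A Beta(α, β) prior with s successes and f failures in binomial data gives a Beta(α+s, β+f) posterior.
Subtract the data counts: 23−2=21, 15−4=11.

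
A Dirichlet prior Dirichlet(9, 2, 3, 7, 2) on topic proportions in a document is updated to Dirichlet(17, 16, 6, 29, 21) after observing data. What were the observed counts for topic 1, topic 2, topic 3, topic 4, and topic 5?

For a Dirichlet(α) prior with multinomial counts c, the posterior is Dirichlet(α + c) componentwise.
Counts are posterior − prior componentwise: 17−9=8, 16−2=14, 6−3=3, 29−7=22, 21−2=19.

counts (8, 14, 3, 22, 19)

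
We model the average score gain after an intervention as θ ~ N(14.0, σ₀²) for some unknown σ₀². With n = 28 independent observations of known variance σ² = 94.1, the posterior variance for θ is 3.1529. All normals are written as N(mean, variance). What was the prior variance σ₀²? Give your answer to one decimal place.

Posterior precision equals prior precision plus data precision: 1/σ_n² = 1/σ₀² + n/σ².
So 1/σ₀² = 1/3.1529 − 28/94.1 = 0.317168 − 0.297556 = 0.019612.
Hence σ₀² = 1/0.019612 ≈ 51.0.

σ₀² = 51.0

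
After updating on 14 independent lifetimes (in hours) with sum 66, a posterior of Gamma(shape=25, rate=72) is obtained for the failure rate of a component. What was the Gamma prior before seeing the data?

Gamma(shape=11, rate=6)

Gamma–exponential conjugacy: posterior shape = α + n, posterior rate = β + Σtᵢ.
So α = 25 − 14 = 11 and β = 72 − 66 = 6.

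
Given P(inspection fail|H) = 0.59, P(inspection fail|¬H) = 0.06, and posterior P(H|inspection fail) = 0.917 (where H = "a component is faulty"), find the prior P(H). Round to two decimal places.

P(H) = 0.53

Bayes' rule in odds form gives O(H|E) = O(H)·[P(E|H)/P(E|¬H)], hence O(H) = O(H|E)/LR.
Posterior odds = 0.917/(1−0.917) = 11.0482. LR = 0.59/0.06 = 9.8333.
Prior odds = 11.0482/9.8333 = 1.1235, so P(H) = 1.1235/(1+1.1235) ≈ 0.53.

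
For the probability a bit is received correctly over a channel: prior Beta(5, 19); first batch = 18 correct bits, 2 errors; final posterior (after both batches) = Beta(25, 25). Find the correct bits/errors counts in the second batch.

Sequential conjugate updates are equivalent to a single update on the pooled data, so total successes = posterior α − prior α and total failures = posterior β − prior β.
Total across both batches: 25−5=20 correct bits, 25−19=6 errors.
Subtract the first batch: 20−18=2 correct bits and 6−2=4 errors.

2 correct bits and 4 errors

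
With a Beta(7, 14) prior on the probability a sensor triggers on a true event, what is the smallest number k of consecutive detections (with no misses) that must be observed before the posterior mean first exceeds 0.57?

After k detections and 0 misses the posterior is Beta(7+k, 14), with mean (7+k)/(7+14+k).
Set (7+k)/(21+k) > 0.57 and solve: k > (0.57·21 − 7)/(1 − 0.57) = 11.558.
The smallest integer exceeding 11.558 is 12.

k = 12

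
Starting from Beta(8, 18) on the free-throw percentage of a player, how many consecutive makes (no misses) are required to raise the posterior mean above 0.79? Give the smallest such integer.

After k makes and 0 misses the posterior is Beta(8+k, 18), with mean (8+k)/(8+18+k).
Set (8+k)/(26+k) > 0.79 and solve: k > (0.79·26 − 8)/(1 − 0.79) = 59.714.
The smallest integer exceeding 59.714 is 60.

k = 60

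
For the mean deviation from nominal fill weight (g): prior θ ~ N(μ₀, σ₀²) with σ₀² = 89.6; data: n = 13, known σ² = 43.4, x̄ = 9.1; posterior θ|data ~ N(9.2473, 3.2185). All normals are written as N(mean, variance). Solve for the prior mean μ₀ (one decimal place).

μ₀ = 13.2

With known observation variance, the Normal–Normal posterior has precision τ_n = τ₀ + n/σ² and mean μ_n = (τ₀μ₀ + (n/σ²)x̄)/τ_n.
Here τ₀ = 1/89.6 = 0.011161 and τ_data = 13/43.4 = 0.299539, so τ_n = 0.310700.
Rearranging for μ₀: μ₀ = (μ_n·τ_n − τ_data·x̄)/τ₀ = (9.2473·0.310700 − 0.299539·9.1) / 0.011161 = 0.147331/0.011161 ≈ 13.2.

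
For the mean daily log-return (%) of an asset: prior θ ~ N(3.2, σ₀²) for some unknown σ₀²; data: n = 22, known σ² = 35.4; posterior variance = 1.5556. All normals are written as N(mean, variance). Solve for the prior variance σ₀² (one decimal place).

σ₀² = 46.8

Posterior precision equals prior precision plus data precision: 1/σ_n² = 1/σ₀² + n/σ².
So 1/σ₀² = 1/1.5556 − 22/35.4 = 0.642839 − 0.621469 = 0.021370.
Hence σ₀² = 1/0.021370 ≈ 46.8.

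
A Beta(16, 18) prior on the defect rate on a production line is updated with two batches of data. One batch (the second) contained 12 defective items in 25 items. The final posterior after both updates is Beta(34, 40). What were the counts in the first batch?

6 defective items and 9 good items

Because Beta–binomial updating is additive in the counts, the combined data contributed (α_post−α_prior, β_post−β_prior) successes and failures.
Total across both batches: 34−16=18 defective items, 40−18=22 good items.
Subtract the second batch: 18−12=6 defective items and 22−13=9 good items.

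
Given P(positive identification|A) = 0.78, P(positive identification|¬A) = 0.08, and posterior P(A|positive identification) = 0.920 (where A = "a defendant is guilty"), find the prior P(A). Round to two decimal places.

P(A) = 0.54

Bayes' rule in odds form gives O(A|E) = O(A)·[P(E|A)/P(E|¬A)], hence O(A) = O(A|E)/LR.
Posterior odds = 0.920/(1−0.920) = 11.5000. LR = 0.78/0.08 = 9.7500.
Prior odds = 11.5000/9.7500 = 1.1795, so P(A) = 1.1795/(1+1.1795) ≈ 0.54.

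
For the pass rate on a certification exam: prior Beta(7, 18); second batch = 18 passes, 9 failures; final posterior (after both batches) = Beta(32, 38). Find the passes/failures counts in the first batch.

Because Beta–binomial updating is additive in the counts, the combined data contributed (α_post−α_prior, β_post−β_prior) successes and failures.
Total across both batches: 32−7=25 passes, 38−18=20 failures.
Subtract the second batch: 25−18=7 passes and 20−9=11 failures.

7 passes and 11 failures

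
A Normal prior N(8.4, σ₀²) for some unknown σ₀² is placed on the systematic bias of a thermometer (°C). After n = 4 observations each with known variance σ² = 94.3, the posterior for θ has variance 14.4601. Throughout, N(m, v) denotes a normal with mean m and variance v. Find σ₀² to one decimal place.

For the Normal–Normal model with known σ², precisions add: τ_n = τ₀ + n/σ².
So 1/σ₀² = 1/14.4601 − 4/94.3 = 0.069156 − 0.042418 = 0.026738.
Hence σ₀² = 1/0.026738 ≈ 37.4.

σ₀² = 37.4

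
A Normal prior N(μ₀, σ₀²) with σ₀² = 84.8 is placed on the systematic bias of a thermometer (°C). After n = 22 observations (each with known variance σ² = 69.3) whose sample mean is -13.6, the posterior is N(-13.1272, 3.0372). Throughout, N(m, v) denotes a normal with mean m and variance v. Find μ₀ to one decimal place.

μ₀ = -0.4

With known observation variance, the Normal–Normal posterior has precision τ_n = τ₀ + n/σ² and mean μ_n = (τ₀μ₀ + (n/σ²)x̄)/τ_n.
Here τ₀ = 1/84.8 = 0.011792 and τ_data = 22/69.3 = 0.317460, so τ_n = 0.329252.
Rearranging for μ₀: μ₀ = (μ_n·τ_n − τ_data·x̄)/τ₀ = (-13.1272·0.329252 − 0.317460·-13.6) / 0.011792 = -0.004701/0.011792 ≈ -0.4.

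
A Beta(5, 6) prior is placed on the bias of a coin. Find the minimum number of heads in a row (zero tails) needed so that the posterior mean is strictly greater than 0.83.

After k heads and 0 tails the posterior is Beta(5+k, 6), with mean (5+k)/(5+6+k).
Set (5+k)/(11+k) > 0.83 and solve: k > (0.83·11 − 5)/(1 − 0.83) = 24.294.
The smallest integer exceeding 24.294 is 25.

k = 25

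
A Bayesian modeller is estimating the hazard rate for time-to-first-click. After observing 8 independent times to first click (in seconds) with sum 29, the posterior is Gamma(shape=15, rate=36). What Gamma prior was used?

Gamma–exponential conjugacy: posterior shape = α + n, posterior rate = β + Σtᵢ.
So α = 15 − 8 = 7 and β = 36 − 29 = 7.

Gamma(shape=7, rate=7)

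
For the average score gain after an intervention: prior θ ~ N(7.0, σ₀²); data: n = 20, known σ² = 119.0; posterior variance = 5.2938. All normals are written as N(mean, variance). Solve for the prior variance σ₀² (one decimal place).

σ₀² = 48.0

Posterior precision equals prior precision plus data precision: 1/σ_n² = 1/σ₀² + n/σ².
So 1/σ₀² = 1/5.2938 − 20/119.0 = 0.188900 − 0.168067 = 0.020833.
Hence σ₀² = 1/0.020833 ≈ 48.0.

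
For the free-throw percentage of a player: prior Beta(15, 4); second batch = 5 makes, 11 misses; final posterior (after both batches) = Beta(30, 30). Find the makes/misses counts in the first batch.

Because Beta–binomial updating is additive in the counts, the combined data contributed (α_post−α_prior, β_post−β_prior) successes and failures.
Total across both batches: 30−15=15 makes, 30−4=26 misses.
Subtract the second batch: 15−5=10 makes and 26−11=15 misses.

10 makes and 15 misses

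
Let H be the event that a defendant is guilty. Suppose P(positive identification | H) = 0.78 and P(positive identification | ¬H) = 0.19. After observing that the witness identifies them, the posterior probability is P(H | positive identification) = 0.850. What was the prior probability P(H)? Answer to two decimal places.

P(H) = 0.58

In odds form, posterior odds = prior odds × likelihood ratio, so prior odds = posterior odds ÷ LR.
Posterior odds = 0.850/(1−0.850) = 5.6667. LR = 0.78/0.19 = 4.1053.
Prior odds = 5.6667/4.1053 = 1.3803, so P(H) = 1.3803/(1+1.3803) ≈ 0.58.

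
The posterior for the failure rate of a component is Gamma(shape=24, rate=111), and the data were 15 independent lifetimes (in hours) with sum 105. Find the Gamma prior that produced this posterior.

For an exponential likelihood with a Gamma(α, β) prior on the rate, n observations with total T give posterior Gamma(α+n, β+T).
So α = 24 − 15 = 9 and β = 111 − 105 = 6.

Gamma(shape=9, rate=6)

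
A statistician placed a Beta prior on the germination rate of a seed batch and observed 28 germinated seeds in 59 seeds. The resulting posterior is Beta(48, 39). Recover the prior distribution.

Beta(20, 8)

Beta is conjugate to the binomial likelihood: posterior = Beta(a+s, b+f).
So a = 48 − 28 = 20 and b = 39 − 31 = 8.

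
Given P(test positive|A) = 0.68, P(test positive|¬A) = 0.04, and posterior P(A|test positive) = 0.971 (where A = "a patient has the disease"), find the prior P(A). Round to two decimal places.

P(A) = 0.66

In odds form, posterior odds = prior odds × likelihood ratio, so prior odds = posterior odds ÷ LR.
Posterior odds = 0.971/(1−0.971) = 33.4828. LR = 0.68/0.04 = 17.0000.
Prior odds = 33.4828/17.0000 = 1.9696, so P(A) = 1.9696/(1+1.9696) ≈ 0.66.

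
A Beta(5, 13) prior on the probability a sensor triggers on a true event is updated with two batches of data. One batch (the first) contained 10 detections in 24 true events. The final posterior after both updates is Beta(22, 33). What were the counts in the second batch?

7 detections and 6 misses

Sequential conjugate updates are equivalent to a single update on the pooled data, so total successes = posterior α − prior α and total failures = posterior β − prior β.
Total across both batches: 22−5=17 detections, 33−13=20 misses.
Subtract the first batch: 17−10=7 detections and 20−14=6 misses.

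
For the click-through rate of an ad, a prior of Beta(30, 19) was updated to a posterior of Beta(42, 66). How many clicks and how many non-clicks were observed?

A Beta(α, β) prior with s successes and f failures in binomial data gives a Beta(α+s, β+f) posterior.
Match parameters: s=42−30=12, f=66−19=47.

12 clicks and 47 non-clicks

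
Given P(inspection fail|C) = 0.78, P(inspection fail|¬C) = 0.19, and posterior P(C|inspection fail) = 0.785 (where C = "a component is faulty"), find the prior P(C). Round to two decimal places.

In odds form, posterior odds = prior odds × likelihood ratio, so prior odds = posterior odds ÷ LR.
Posterior odds = 0.785/(1−0.785) = 3.6512. LR = 0.78/0.19 = 4.1053.
Prior odds = 3.6512/4.1053 = 0.8894, so P(C) = 0.8894/(1+0.8894) ≈ 0.47.

P(C) = 0.47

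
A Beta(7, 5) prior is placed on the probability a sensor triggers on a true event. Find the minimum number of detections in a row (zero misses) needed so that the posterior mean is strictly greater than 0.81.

k = 15

After k detections and 0 misses the posterior is Beta(7+k, 5), with mean (7+k)/(7+5+k).
Set (7+k)/(12+k) > 0.81 and solve: k > (0.81·12 − 7)/(1 − 0.81) = 14.316.
The smallest integer exceeding 14.316 is 15, and checking k=15: (22)/(27) = 0.8148 > 0.81.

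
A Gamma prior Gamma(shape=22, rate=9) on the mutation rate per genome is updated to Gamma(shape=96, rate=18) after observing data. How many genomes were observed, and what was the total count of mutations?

A Gamma(α, β) prior (rate parametrization) on a Poisson rate with n observations summing to S gives posterior Gamma(α+S, β+n).
Matching: Σxᵢ = 96 − 22 = 74 and n = 18 − 9 = 9.

n = 9 genomes with total 74 mutations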